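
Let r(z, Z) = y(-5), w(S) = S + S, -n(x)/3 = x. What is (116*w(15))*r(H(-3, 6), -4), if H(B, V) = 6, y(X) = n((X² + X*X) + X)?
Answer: -469800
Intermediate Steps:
n(x) = -3*x
y(X) = -6*X² - 3*X (y(X) = -3*((X² + X*X) + X) = -3*((X² + X²) + X) = -3*(2*X² + X) = -3*(X + 2*X²) = -6*X² - 3*X)
w(S) = 2*S
r(z, Z) = -135 (r(z, Z) = -3*(-5)*(1 + 2*(-5)) = -3*(-5)*(1 - 10) = -3*(-5)*(-9) = -135)
(116*w(15))*r(H(-3, 6), -4) = (116*(2*15))*(-135) = (116*30)*(-135) = 3480*(-135) = -469800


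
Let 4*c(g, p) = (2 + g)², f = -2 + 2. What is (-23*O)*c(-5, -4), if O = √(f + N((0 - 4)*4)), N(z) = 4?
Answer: -207/2 ≈ -103.50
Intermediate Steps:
f = 0
O = 2 (O = √(0 + 4) = √4 = 2)
c(g, p) = (2 + g)²/4
(-23*O)*c(-5, -4) = (-23*2)*((2 - 5)²/4) = -23*(-3)²/2 = -23*9/2 = -46*9/4 = -207/2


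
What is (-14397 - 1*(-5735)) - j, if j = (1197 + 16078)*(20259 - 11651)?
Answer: -148711862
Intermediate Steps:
j = 148703200 (j = 17275*8608 = 148703200)
(-14397 - 1*(-5735)) - j = (-14397 - 1*(-5735)) - 1*148703200 = (-14397 + 5735) - 148703200 = -8662 - 148703200 = -148711862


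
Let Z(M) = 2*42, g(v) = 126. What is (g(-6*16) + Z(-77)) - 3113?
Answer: -2903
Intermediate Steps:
Z(M) = 84
(g(-6*16) + Z(-77)) - 3113 = (126 + 84) - 3113 = 210 - 3113 = -2903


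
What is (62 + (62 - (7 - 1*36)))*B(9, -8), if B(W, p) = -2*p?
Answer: 2448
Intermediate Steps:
(62 + (62 - (7 - 1*36)))*B(9, -8) = (62 + (62 - (7 - 1*36)))*(-2*(-8)) = (62 + (62 - (7 - 36)))*16 = (62 + (62 - 1*(-29)))*16 = (62 + (62 + 29))*16 = (62 + 91)*16 = 153*16 = 2448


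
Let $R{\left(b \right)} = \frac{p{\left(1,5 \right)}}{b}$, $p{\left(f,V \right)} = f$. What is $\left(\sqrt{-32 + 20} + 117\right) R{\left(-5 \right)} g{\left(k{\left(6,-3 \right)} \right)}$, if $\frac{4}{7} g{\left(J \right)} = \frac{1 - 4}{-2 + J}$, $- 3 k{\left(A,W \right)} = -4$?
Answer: $- \frac{7371}{40} - \frac{63 i \sqrt{3}}{20} \approx -184.27 - 5.456 i$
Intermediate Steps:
$k{\left(A,W \right)} = \frac{4}{3}$ ($k{\left(A,W \right)} = \left(- \frac{1}{3}\right) \left(-4\right) = \frac{4}{3}$)
$g{\left(J \right)} = - \frac{21}{4 \left(-2 + J\right)}$ ($g{\left(J \right)} = \frac{7 \frac{1 - 4}{-2 + J}}{4} = \frac{7 \left(- \frac{3}{-2 + J}\right)}{4} = - \frac{21}{4 \left(-2 + J\right)}$)
$R{\left(b \right)} = \frac{1}{b}$ ($R{\left(b \right)} = 1 \frac{1}{b} = \frac{1}{b}$)
$\left(\sqrt{-32 + 20} + 117\right) R{\left(-5 \right)} g{\left(k{\left(6,-3 \right)} \right)} = \left(\sqrt{-32 + 20} + 117\right) \frac{\left(-21\right) \frac{1}{-8 + 4 \cdot \frac{4}{3}}}{-5} = \left(\sqrt{-12} + 117\right) \left(- \frac{\left(-21\right) \frac{1}{-8 + \frac{16}{3}}}{5}\right) = \left(2 i \sqrt{3} + 117\right) \left(- \frac{\left(-21\right) \frac{1}{- \frac{8}{3}}}{5}\right) = \left(117 + 2 i \sqrt{3}\right) \left(- \frac{\left(-21\right) \left(- \frac{3}{8}\right)}{5}\right) = \left(117 + 2 i \sqrt{3}\right) \left(\left(- \frac{1}{5}\right) \frac{63}{8}\right) = \left(117 + 2 i \sqrt{3}\right) \left(- \frac{63}{40}\right) = - \frac{7371}{40} - \frac{63 i \sqrt{3}}{20}$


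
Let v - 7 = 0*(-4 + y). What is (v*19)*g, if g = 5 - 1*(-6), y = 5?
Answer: 1463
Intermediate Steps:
g = 11 (g = 5 + 6 = 11)
v = 7 (v = 7 + 0*(-4 + 5) = 7 + 0*1 = 7 + 0 = 7)
(v*19)*g = (7*19)*11 = 133*11 = 1463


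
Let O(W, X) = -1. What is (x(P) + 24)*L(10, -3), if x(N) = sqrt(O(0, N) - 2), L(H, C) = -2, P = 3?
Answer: -48 - 2*I*sqrt(3) ≈ -48.0 - 3.4641*I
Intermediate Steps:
x(N) = I*sqrt(3) (x(N) = sqrt(-1 - 2) = sqrt(-3) = I*sqrt(3))
(x(P) + 24)*L(10, -3) = (I*sqrt(3) + 24)*(-2) = (24 + I*sqrt(3))*(-2) = -48 - 2*I*sqrt(3)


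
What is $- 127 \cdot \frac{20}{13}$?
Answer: $- \frac{2540}{13} \approx -195.38$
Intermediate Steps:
$- 127 \cdot \frac{20}{13} = - 127 \cdot 20 \cdot \frac{1}{13} = \left(-127\right) \frac{20}{13} = - \frac{2540}{13}$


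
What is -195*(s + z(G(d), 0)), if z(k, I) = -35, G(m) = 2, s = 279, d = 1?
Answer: -47580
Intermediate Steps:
-195*(s + z(G(d), 0)) = -195*(279 - 35) = -195*244 = -47580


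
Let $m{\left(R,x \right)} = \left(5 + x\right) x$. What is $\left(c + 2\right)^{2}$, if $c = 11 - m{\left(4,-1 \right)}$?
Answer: $289$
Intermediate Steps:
$m{\left(R,x \right)} = x \left(5 + x\right)$
$c = 15$ ($c = 11 - - (5 - 1) = 11 - \left(-1\right) 4 = 11 - -4 = 11 + 4 = 15$)
$\left(c + 2\right)^{2} = \left(15 + 2\right)^{2} = 17^{2} = 289$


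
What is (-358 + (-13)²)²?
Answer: 35721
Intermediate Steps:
(-358 + (-13)²)² = (-358 + 169)² = (-189)² = 35721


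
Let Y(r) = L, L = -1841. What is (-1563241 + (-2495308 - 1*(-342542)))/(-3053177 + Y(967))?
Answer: 3716007/3055018 ≈ 1.2164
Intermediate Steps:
Y(r) = -1841
(-1563241 + (-2495308 - 1*(-342542)))/(-3053177 + Y(967)) = (-1563241 + (-2495308 - 1*(-342542)))/(-3053177 - 1841) = (-1563241 + (-2495308 + 342542))/(-3055018) = (-1563241 - 2152766)*(-1/3055018) = -3716007*(-1/3055018) = 3716007/3055018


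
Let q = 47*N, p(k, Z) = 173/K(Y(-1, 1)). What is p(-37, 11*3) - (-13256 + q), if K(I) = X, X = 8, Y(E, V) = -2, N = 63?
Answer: 82533/8 ≈ 10317.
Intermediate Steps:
K(I) = 8
p(k, Z) = 173/8
q = 2961 (q = 47*63 = 2961)
p(-37, 11*3) - (-13256 + q) = 173/8 - (-13256 + 2961) = 173/8 - 1*(-10295) = 173/8 + 10295 = 82533/8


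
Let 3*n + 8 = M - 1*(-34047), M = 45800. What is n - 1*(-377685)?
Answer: 404298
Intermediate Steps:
n = 26613 (n = -8/3 + (45800 - 1*(-34047))/3 = -8/3 + (45800 + 34047)/3 = -8/3 + (1/3)*79847 = -8/3 + 79847/3 = 26613)
n - 1*(-377685) = 26613 - 1*(-377685) = 26613 + 377685 = 404298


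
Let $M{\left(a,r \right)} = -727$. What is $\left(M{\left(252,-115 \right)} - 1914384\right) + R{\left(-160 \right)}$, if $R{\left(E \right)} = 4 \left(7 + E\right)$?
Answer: $-1915723$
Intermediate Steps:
$R{\left(E \right)} = 28 + 4 E$
$\left(M{\left(252,-115 \right)} - 1914384\right) + R{\left(-160 \right)} = \left(-727 - 1914384\right) + \left(28 + 4 \left(-160\right)\right) = \left(-727 - 1914384\right) + \left(28 - 640\right) = -1915111 - 612 = -1915723$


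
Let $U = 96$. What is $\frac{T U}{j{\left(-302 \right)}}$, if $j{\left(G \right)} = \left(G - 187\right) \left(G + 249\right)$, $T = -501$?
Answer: $- \frac{16032}{8639} \approx -1.8558$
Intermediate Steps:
$j{\left(G \right)} = \left(-187 + G\right) \left(249 + G\right)$
$\frac{T U}{j{\left(-302 \right)}} = \frac{\left(-501\right) 96}{-46563 + \left(-302\right)^{2} + 62 \left(-302\right)} = - \frac{48096}{-46563 + 91204 - 18724} = - \frac{48096}{25917} = \left(-48096\right) \frac{1}{25917} = - \frac{16032}{8639}$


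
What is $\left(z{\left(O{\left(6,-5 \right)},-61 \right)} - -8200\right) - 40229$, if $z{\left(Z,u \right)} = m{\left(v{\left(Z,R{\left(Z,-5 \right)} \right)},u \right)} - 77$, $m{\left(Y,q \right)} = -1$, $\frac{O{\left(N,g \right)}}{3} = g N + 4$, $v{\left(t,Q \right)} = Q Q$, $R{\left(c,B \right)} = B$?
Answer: $-32107$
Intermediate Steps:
$v{\left(t,Q \right)} = Q^{2}$
$O{\left(N,g \right)} = 12 + 3 N g$ ($O{\left(N,g \right)} = 3 \left(g N + 4\right) = 3 \left(N g + 4\right) = 3 \left(4 + N g\right) = 12 + 3 N g$)
$z{\left(Z,u \right)} = -78$ ($z{\left(Z,u \right)} = -1 - 77 = -78$)
$\left(z{\left(O{\left(6,-5 \right)},-61 \right)} - -8200\right) - 40229 = \left(-78 - -8200\right) - 40229 = \left(-78 + 8200\right) - 40229 = 8122 - 40229 = -32107$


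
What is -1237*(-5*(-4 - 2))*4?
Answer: -148440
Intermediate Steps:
-1237*(-5*(-4 - 2))*4 = -1237*(-5*(-6))*4 = -37110*4 = -1237*120 = -148440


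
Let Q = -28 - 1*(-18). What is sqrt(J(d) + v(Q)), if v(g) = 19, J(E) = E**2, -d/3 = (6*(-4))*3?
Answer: 5*sqrt(1867) ≈ 216.04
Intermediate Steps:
d = 216 (d = -3*6*(-4)*3 = -(-72)*3 = -3*(-72) = 216)
Q = -10 (Q = -28 + 18 = -10)
sqrt(J(d) + v(Q)) = sqrt(216**2 + 19) = sqrt(46656 + 19) = sqrt(46675) = 5*sqrt(1867)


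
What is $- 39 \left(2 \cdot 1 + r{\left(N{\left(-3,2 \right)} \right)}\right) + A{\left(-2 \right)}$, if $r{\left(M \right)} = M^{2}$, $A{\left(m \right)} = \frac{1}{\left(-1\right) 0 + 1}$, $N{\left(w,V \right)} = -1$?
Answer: $-116$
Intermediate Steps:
$A{\left(m \right)} = 1$ ($A{\left(m \right)} = \frac{1}{0 + 1} = 1^{-1} = 1$)
$- 39 \left(2 \cdot 1 + r{\left(N{\left(-3,2 \right)} \right)}\right) + A{\left(-2 \right)} = - 39 \left(2 \cdot 1 + \left(-1\right)^{2}\right) + 1 = - 39 \left(2 + 1\right) + 1 = \left(-39\right) 3 + 1 = -117 + 1 = -116$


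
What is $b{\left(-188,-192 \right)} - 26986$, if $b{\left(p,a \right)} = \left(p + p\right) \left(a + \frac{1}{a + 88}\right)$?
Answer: $\frac{587725}{13} \approx 45210.0$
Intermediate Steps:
$b{\left(p,a \right)} = 2 p \left(a + \frac{1}{88 + a}\right)$
$b{\left(-188,-192 \right)} - 26986 = 2 \left(-188\right) \frac{1}{88 - 192} \left(1 + \left(-192\right)^{2} + 88 \left(-192\right)\right) - 26986 = 2 \left(-188\right) \frac{1}{-104} \left(1 + 36864 - 16896\right) - 26986 = 2 \left(-188\right) \left(- \frac{1}{104}\right) 19969 - 26986 = \frac{938543}{13} - 26986 = \frac{587725}{13}$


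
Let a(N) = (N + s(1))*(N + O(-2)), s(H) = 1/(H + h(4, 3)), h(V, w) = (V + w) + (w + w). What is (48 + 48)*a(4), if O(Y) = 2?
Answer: 16416/7 ≈ 2345.1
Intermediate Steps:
h(V, w) = V + 3*w (h(V, w) = (V + w) + 2*w = V + 3*w)
s(H) = 1/(13 + H) (s(H) = 1/(H + (4 + 3*3)) = 1/(H + (4 + 9)) = 1/(H + 13) = 1/(13 + H))
a(N) = (2 + N)*(1/14 + N) (a(N) = (N + 1/(13 + 1))*(N + 2) = (N + 1/14)*(2 + N) = (1/14 + N)*(2 + N) = (2 + N)*(1/14 + N))
(48 + 48)*a(4) = (48 + 48)*(1/7 + 4**2 + (29/14)*4) = 96*(1/7 + 16 + 58/7) = 96*(171/7) = 16416/7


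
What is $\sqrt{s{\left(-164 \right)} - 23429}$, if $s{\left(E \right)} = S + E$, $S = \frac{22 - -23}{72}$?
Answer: $\frac{3 i \sqrt{41942}}{4} \approx 153.6 i$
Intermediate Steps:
$S = \frac{5}{8}$ ($S = \left(22 + 23\right) \frac{1}{72} = 45 \cdot \frac{1}{72} = \frac{5}{8} \approx 0.625$)
$s{\left(E \right)} = \frac{5}{8} + E$
$\sqrt{s{\left(-164 \right)} - 23429} = \sqrt{\left(\frac{5}{8} - 164\right) - 23429} = \sqrt{- \frac{1307}{8} - 23429} = \sqrt{- \frac{188739}{8}} = \frac{3 i \sqrt{41942}}{4}$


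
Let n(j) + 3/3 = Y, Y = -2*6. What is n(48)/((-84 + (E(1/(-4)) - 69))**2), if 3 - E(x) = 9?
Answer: -13/25281 ≈ -0.00051422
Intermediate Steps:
E(x) = -6 (E(x) = 3 - 1*9 = 3 - 9 = -6)
Y = -12
n(j) = -13 (n(j) = -1 - 12 = -13)
n(48)/((-84 + (E(1/(-4)) - 69))**2) = -13/(-84 + (-6 - 69))**2 = -13/(-84 - 75)**2 = -13/((-159)**2) = -13/25281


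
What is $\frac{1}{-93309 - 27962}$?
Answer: $- \frac{1}{121271} \approx -8.246 \cdot 10^{-6}$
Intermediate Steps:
$\frac{1}{-93309 - 27962} = \frac{1}{-121271} = - \frac{1}{121271}$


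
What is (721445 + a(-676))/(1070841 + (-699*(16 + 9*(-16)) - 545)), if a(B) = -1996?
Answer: 719449/1159768 ≈ 0.62034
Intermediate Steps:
(721445 + a(-676))/(1070841 + (-699*(16 + 9*(-16)) - 545)) = (721445 - 1996)/(1070841 + (-699*(16 + 9*(-16)) - 545)) = 719449/(1070841 + (-699*(16 - 144) - 545)) = 719449/(1070841 + (-699*(-128) - 545)) = 719449/(1070841 + (89472 - 545)) = 719449/(1070841 + 88927) = 719449/1159768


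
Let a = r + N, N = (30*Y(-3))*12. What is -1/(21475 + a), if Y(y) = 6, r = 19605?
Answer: -1/43240 ≈ -2.3127e-5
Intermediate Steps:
N = 2160 (N = (30*6)*12 = 180*12 = 2160)
a = 21765 (a = 19605 + 2160 = 21765)
-1/(21475 + a) = -1/(21475 + 21765) = -1/43240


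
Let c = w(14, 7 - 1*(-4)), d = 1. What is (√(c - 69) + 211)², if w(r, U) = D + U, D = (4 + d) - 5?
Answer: (211 + I*√58)² ≈ 44463.0 + 3213.9*I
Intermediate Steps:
D = 0 (D = (4 + 1) - 5 = 5 - 5 = 0)
w(r, U) = U (w(r, U) = 0 + U = U)
c = 11 (c = 7 - 1*(-4) = 7 + 4 = 11)
(√(c - 69) + 211)² = (√(11 - 69) + 211)² = (√(-58) + 211)² = (I*√58 + 211)² = (211 + I*√58)²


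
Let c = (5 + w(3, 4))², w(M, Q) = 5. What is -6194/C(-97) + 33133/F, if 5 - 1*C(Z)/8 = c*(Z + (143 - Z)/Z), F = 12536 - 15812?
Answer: -895337116/87850035 ≈ -10.192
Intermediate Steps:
F = -3276
c = 100 (c = (5 + 5)² = 10² = 100)
C(Z) = 40 - 800*Z - 800*(143 - Z)/Z (C(Z) = 40 - 800*(Z + (143 - Z)/Z) = 40 - 8*(100*Z + 100*(143 - Z)/Z) = 40 + (-800*Z - 800*(143 - Z)/Z) = 40 - 800*Z - 800*(143 - Z)/Z)
-6194/C(-97) + 33133/F = -6194/(840 - 114400/(-97) - 800*(-97)) + 33133/(-3276) = -6194/(840 - 114400*(-1/97) + 77600) + 33133*(-1/3276) = -6194/(840 + 114400/97 + 77600) - 33133/3276 = -6194/7723080/97 - 33133/3276 = -6194*97/7723080 - 33133/3276 = -300409/3861540 - 33133/3276 = -895337116/87850035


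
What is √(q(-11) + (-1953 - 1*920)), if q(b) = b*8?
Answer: 3*I*√329 ≈ 54.415*I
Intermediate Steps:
q(b) = 8*b
√(q(-11) + (-1953 - 1*920)) = √(8*(-11) + (-1953 - 1*920)) = √(-88 + (-1953 - 920)) = √(-88 - 2873) = √(-2961) = 3*I*√329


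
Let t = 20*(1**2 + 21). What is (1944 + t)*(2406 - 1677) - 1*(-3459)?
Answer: 1741395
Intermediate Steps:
t = 440 (t = 20*(1 + 21) = 20*22 = 440)
(1944 + t)*(2406 - 1677) - 1*(-3459) = (1944 + 440)*(2406 - 1677) - 1*(-3459) = 2384*729 + 3459 = 1737936 + 3459 = 1741395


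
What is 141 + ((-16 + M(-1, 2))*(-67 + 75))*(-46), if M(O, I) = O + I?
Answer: 5661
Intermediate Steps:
M(O, I) = I + O
141 + ((-16 + M(-1, 2))*(-67 + 75))*(-46) = 141 + ((-16 + (2 - 1))*(-67 + 75))*(-46) = 141 + ((-16 + 1)*8)*(-46) = 141 - 15*8*(-46) = 141 - 120*(-46) = 141 + 5520 = 5661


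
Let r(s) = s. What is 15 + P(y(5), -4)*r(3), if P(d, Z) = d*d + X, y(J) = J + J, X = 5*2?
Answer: 345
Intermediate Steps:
X = 10
y(J) = 2*J
P(d, Z) = 10 + d² (P(d, Z) = d*d + 10 = d² + 10 = 10 + d²)
15 + P(y(5), -4)*r(3) = 15 + (10 + (2*5)²)*3 = 15 + (10 + 10²)*3 = 15 + (10 + 100)*3 = 15 + 110*3 = 15 + 330 = 345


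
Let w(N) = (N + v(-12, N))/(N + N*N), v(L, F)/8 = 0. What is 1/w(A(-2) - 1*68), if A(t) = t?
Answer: -69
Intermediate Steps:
v(L, F) = 0 (v(L, F) = 8*0 = 0)
w(N) = N/(N + N²) (w(N) = (N + 0)/(N + N*N) = N/(N + N²))
1/w(A(-2) - 1*68) = 1/(1/(1 + (-2 - 1*68))) = 1/(1/(1 + (-2 - 68))) = 1/(1/(1 - 70)) = 1/(1/(-69)) = 1/(-1/69) = -69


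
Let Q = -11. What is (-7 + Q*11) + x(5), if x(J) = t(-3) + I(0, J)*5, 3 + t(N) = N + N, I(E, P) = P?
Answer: -112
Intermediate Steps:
t(N) = -3 + 2*N (t(N) = -3 + (N + N) = -3 + 2*N)
x(J) = -9 + 5*J (x(J) = (-3 + 2*(-3)) + J*5 = (-3 - 6) + 5*J = -9 + 5*J)
(-7 + Q*11) + x(5) = (-7 - 11*11) + (-9 + 5*5) = (-7 - 121) + (-9 + 25) = -128 + 16 = -112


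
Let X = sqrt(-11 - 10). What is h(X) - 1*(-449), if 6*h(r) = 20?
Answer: 1357/3 ≈ 452.33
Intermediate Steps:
X = I*sqrt(21) (X = sqrt(-21) = I*sqrt(21) ≈ 4.5826*I)
h(r) = 10/3 (h(r) = (1/6)*20 = 10/3)
h(X) - 1*(-449) = 10/3 - 1*(-449) = 10/3 + 449 = 1357/3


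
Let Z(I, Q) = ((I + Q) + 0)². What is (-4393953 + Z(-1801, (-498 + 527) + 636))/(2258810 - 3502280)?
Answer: 3103457/1243470 ≈ 2.4958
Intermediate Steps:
Z(I, Q) = (I + Q)²
(-4393953 + Z(-1801, (-498 + 527) + 636))/(2258810 - 3502280) = (-4393953 + (-1801 + ((-498 + 527) + 636))²)/(2258810 - 3502280) = (-4393953 + (-1801 + (29 + 636))²)/(-1243470) = (-4393953 + (-1801 + 665)²)*(-1/1243470) = (-4393953 + (-1136)²)*(-1/1243470) = (-4393953 + 1290496)*(-1/1243470) = -3103457*(-1/1243470) = 3103457/1243470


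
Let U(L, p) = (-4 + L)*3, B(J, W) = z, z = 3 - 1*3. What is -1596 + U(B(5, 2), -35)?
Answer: -1608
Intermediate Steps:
z = 0 (z = 3 - 3 = 0)
B(J, W) = 0
U(L, p) = -12 + 3*L
-1596 + U(B(5, 2), -35) = -1596 + (-12 + 3*0) = -1596 + (-12 + 0) = -1596 - 12 = -1608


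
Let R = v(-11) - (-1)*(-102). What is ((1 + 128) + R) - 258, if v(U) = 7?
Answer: -224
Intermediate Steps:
R = -95 (R = 7 - (-1)*(-102) = 7 - 1*102 = 7 - 102 = -95)
((1 + 128) + R) - 258 = ((1 + 128) - 95) - 258 = (129 - 95) - 258 = 34 - 258 = -224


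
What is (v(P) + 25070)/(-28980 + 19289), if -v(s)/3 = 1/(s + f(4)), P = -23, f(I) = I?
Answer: -43303/16739 ≈ -2.5870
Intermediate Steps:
v(s) = -3/(4 + s) (v(s) = -3/(s + 4) = -3/(4 + s))
(v(P) + 25070)/(-28980 + 19289) = (-3/(4 - 23) + 25070)/(-28980 + 19289) = (-3/(-19) + 25070)/(-9691) = (-3*(-1/19) + 25070)*(-1/9691) = (3/19 + 25070)*(-1/9691) = (476333/19)*(-1/9691) = -43303/16739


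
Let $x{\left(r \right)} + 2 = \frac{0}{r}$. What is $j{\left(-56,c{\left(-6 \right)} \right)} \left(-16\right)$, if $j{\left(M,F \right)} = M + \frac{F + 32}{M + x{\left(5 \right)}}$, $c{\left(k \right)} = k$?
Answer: $\frac{26192}{29} \approx 903.17$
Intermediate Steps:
$x{\left(r \right)} = -2$ ($x{\left(r \right)} = -2 + \frac{0}{r} = -2 + 0 = -2$)
$j{\left(M,F \right)} = M + \frac{32 + F}{-2 + M}$ ($j{\left(M,F \right)} = M + \frac{F + 32}{M - 2} = M + \frac{32 + F}{-2 + M}$)
$j{\left(-56,c{\left(-6 \right)} \right)} \left(-16\right) = \frac{32 - 6 + \left(-56\right)^{2} - -112}{-2 - 56} \left(-16\right) = \frac{32 - 6 + 3136 + 112}{-58} \left(-16\right) = \left(- \frac{1}{58}\right) 3274 \left(-16\right) = \left(- \frac{1637}{29}\right) \left(-16\right) = \frac{26192}{29}$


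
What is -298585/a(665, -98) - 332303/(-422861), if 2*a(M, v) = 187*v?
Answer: 18472120582/553525049 ≈ 33.372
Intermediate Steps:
a(M, v) = 187*v/2 (a(M, v) = (187*v)/2 = 187*v/2)
-298585/a(665, -98) - 332303/(-422861) = -298585/((187/2)*(-98)) - 332303/(-422861) = -298585/(-9163) - 332303*(-1/422861) = -298585*(-1/9163) + 332303/422861 = 42655/1309 + 332303/422861 = 18472120582/553525049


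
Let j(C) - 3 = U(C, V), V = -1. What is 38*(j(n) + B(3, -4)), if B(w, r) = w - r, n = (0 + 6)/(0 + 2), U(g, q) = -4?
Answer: 228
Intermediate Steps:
n = 3 (n = 6/2 = 6*(½) = 3)
j(C) = -1 (j(C) = 3 - 4 = -1)
38*(j(n) + B(3, -4)) = 38*(-1 + (3 - 1*(-4))) = 38*(-1 + (3 + 4)) = 38*(-1 + 7) = 38*6 = 228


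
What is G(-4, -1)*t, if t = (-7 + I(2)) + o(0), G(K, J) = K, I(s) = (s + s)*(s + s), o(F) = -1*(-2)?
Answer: -44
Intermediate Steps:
o(F) = 2
I(s) = 4*s² (I(s) = (2*s)*(2*s) = 4*s²)
t = 11 (t = (-7 + 4*2²) + 2 = (-7 + 4*4) + 2 = (-7 + 16) + 2 = 9 + 2 = 11)
G(-4, -1)*t = -4*11 = -44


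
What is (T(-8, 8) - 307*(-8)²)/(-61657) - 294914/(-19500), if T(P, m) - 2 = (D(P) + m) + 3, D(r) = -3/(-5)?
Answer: 9283191649/601155750 ≈ 15.442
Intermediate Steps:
D(r) = ⅗ (D(r) = -3*(-⅕) = ⅗)
T(P, m) = 28/5 + m (T(P, m) = 2 + ((⅗ + m) + 3) = 2 + (18/5 + m) = 28/5 + m)
(T(-8, 8) - 307*(-8)²)/(-61657) - 294914/(-19500) = ((28/5 + 8) - 307*(-8)²)/(-61657) - 294914/(-19500) = (68/5 - 307*64)*(-1/61657) - 294914*(-1/19500) = (68/5 - 19648)*(-1/61657) + 147457/9750 = -98172/5*(-1/61657) + 147457/9750 = 98172/308285 + 147457/9750 = 9283191649/601155750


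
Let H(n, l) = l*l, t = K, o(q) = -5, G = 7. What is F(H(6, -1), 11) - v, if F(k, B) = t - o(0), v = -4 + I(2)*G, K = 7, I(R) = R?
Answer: 2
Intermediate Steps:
t = 7
H(n, l) = l²
v = 10 (v = -4 + 2*7 = -4 + 14 = 10)
F(k, B) = 12 (F(k, B) = 7 - 1*(-5) = 7 + 5 = 12)
F(H(6, -1), 11) - v = 12 - 1*10 = 12 - 10 = 2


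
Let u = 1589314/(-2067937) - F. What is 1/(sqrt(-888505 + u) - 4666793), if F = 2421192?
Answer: -9650633916041/45037517649189200916 - I*sqrt(14153470521537516611)/45037517649189200916 ≈ -2.1428e-7 - 8.3533e-11*I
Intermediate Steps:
u = -5006874110218/2067937 (u = 1589314/(-2067937) - 1*2421192 = 1589314*(-1/2067937) - 2421192 = -1589314/2067937 - 2421192 = -5006874110218/2067937 ≈ -2.4212e+6)
1/(sqrt(-888505 + u) - 4666793) = 1/(sqrt(-888505 - 5006874110218/2067937) - 4666793) = 1/(sqrt(-6844246474403/2067937) - 4666793) = 1/(I*sqrt(14153470521537516611)/2067937 - 4666793) = 1/(-4666793 + I*sqrt(14153470521537516611)/2067937)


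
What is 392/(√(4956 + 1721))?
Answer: 392*√6677/6677 ≈ 4.7973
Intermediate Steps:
392/(√(4956 + 1721)) = 392/(√6677) = 392*(√6677/6677) = 392*√6677/6677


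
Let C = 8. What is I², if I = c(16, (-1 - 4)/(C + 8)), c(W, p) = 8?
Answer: 64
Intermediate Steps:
I = 8
I² = 8² = 64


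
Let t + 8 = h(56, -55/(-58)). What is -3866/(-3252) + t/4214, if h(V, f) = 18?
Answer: 4080961/3425982 ≈ 1.1912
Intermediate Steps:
t = 10 (t = -8 + 18 = 10)
-3866/(-3252) + t/4214 = -3866/(-3252) + 10/4214 = -3866*(-1/3252) + 10*(1/4214) = 1933/1626 + 5/2107 = 4080961/3425982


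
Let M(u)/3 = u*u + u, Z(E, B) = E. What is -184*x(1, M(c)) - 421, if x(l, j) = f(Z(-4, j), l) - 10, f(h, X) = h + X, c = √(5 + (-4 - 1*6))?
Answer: 1971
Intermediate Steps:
c = I*√5 (c = √(5 + (-4 - 6)) = √(5 - 10) = √(-5) = I*√5 ≈ 2.2361*I)
f(h, X) = X + h
M(u) = 3*u + 3*u² (M(u) = 3*(u*u + u) = 3*(u² + u) = 3*(u + u²) = 3*u + 3*u²)
x(l, j) = -14 + l (x(l, j) = (l - 4) - 10 = (-4 + l) - 10 = -14 + l)
-184*x(1, M(c)) - 421 = -184*(-14 + 1) - 421 = -184*(-13) - 421 = 2392 - 421 = 1971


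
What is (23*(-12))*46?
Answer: -12696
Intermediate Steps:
(23*(-12))*46 = -276*46 = -12696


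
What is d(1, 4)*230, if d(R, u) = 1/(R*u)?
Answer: 115/2 ≈ 57.500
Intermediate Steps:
d(R, u) = 1/(R*u)
d(1, 4)*230 = (1/(1*4))*230 = (1*(¼))*230 = (¼)*230 = 115/2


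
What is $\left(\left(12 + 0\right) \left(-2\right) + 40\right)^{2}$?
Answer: $256$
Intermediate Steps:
$\left(\left(12 + 0\right) \left(-2\right) + 40\right)^{2} = \left(12 \left(-2\right) + 40\right)^{2} = \left(-24 + 40\right)^{2} = 16^{2} = 256$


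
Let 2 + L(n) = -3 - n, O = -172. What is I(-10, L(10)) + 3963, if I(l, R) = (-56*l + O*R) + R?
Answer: 7088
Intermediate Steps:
L(n) = -5 - n (L(n) = -2 + (-3 - n) = -5 - n)
I(l, R) = -171*R - 56*l (I(l, R) = (-56*l - 172*R) + R = (-172*R - 56*l) + R = -171*R - 56*l)
I(-10, L(10)) + 3963 = (-171*(-5 - 1*10) - 56*(-10)) + 3963 = (-171*(-5 - 10) + 560) + 3963 = (-171*(-15) + 560) + 3963 = (2565 + 560) + 3963 = 3125 + 3963 = 7088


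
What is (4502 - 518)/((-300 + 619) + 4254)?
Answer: 3984/4573 ≈ 0.87120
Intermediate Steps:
(4502 - 518)/((-300 + 619) + 4254) = 3984/(319 + 4254) = 3984/4573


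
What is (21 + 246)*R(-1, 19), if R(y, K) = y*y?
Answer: 267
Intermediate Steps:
R(y, K) = y²
(21 + 246)*R(-1, 19) = (21 + 246)*(-1)² = 267*1 = 267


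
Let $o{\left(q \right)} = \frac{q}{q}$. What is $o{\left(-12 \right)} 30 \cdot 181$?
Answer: $5430$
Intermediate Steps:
$o{\left(q \right)} = 1$
$o{\left(-12 \right)} 30 \cdot 181 = 1 \cdot 30 \cdot 181 = 30 \cdot 181 = 5430$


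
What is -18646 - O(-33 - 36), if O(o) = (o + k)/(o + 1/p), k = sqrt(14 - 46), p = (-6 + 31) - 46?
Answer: -27038149/1450 + 42*I*sqrt(2)/725 ≈ -18647.0 + 0.081927*I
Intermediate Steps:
p = -21 (p = 25 - 46 = -21)
k = 4*I*sqrt(2) (k = sqrt(-32) = 4*I*sqrt(2) ≈ 5.6569*I)
O(o) = (o + 4*I*sqrt(2))/(-1/21 + o) (O(o) = (o + 4*I*sqrt(2))/(o + 1/(-21)) = (o + 4*I*sqrt(2))/(o - 1/21) = (o + 4*I*sqrt(2))/(-1/21 + o))
-18646 - O(-33 - 36) = -18646 - 21*((-33 - 36) + 4*I*sqrt(2))/(-1 + 21*(-33 - 36)) = -18646 - 21*(-69 + 4*I*sqrt(2))/(-1 + 21*(-69)) = -18646 - 21*(-69 + 4*I*sqrt(2))/(-1 - 1449) = -18646 - 21*(-69 + 4*I*sqrt(2))/(-1450) = -18646 - 21*(-1)*(-69 + 4*I*sqrt(2))/1450 = -18646 - (1449/1450 - 42*I*sqrt(2)/725) = -18646 + (-1449/1450 + 42*I*sqrt(2)/725) = -27038149/1450 + 42*I*sqrt(2)/725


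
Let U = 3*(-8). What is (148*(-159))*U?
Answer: 564768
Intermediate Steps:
U = -24
(148*(-159))*U = (148*(-159))*(-24) = -23532*(-24) = 564768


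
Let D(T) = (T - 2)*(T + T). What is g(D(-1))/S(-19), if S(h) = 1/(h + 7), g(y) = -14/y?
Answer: 28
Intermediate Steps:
D(T) = 2*T*(-2 + T) (D(T) = (-2 + T)*(2*T) = 2*T*(-2 + T))
S(h) = 1/(7 + h)
g(D(-1))/S(-19) = (-14*(-1/(2*(-2 - 1))))/(1/(7 - 19)) = (-14/(2*(-1)*(-3)))/(1/(-12)) = (-14/6)/(-1/12) = -14*⅙*(-12) = -7/3*(-12) = 28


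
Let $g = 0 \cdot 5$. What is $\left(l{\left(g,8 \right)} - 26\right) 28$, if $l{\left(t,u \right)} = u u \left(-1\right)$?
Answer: $-2520$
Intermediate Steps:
$g = 0$
$l{\left(t,u \right)} = - u^{2}$ ($l{\left(t,u \right)} = u^{2} \left(-1\right) = - u^{2}$)
$\left(l{\left(g,8 \right)} - 26\right) 28 = \left(- 8^{2} - 26\right) 28 = \left(\left(-1\right) 64 - 26\right) 28 = \left(-64 - 26\right) 28 = \left(-90\right) 28 = -2520$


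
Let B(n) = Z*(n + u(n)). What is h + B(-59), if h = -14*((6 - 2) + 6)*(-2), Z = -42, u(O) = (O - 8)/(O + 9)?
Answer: 67543/25 ≈ 2701.7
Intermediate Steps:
u(O) = (-8 + O)/(9 + O)
B(n) = -42*n - 42*(-8 + n)/(9 + n) (B(n) = -42*(n + (-8 + n)/(9 + n)) = -42*n - 42*(-8 + n)/(9 + n))
h = 280 (h = -14*(4 + 6)*(-2) = -14*10*(-2) = -140*(-2) = 280)
h + B(-59) = 280 + 42*(8 - 1*(-59)² - 10*(-59))/(9 - 59) = 280 + 42*(8 - 1*3481 + 590)/(-50) = 280 + 42*(-1/50)*(8 - 3481 + 590) = 280 + 42*(-1/50)*(-2883) = 280 + 60543/25 = 67543/25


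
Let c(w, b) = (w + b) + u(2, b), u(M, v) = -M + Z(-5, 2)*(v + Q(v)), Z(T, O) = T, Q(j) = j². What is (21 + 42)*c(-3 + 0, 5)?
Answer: -9450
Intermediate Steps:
u(M, v) = -M - 5*v - 5*v² (u(M, v) = -M - 5*(v + v²) = -M + (-5*v - 5*v²) = -M - 5*v - 5*v²)
c(w, b) = -2 + w - 5*b² - 4*b (c(w, b) = (w + b) + (-1*2 - 5*b - 5*b²) = (b + w) + (-2 - 5*b - 5*b²) = -2 + w - 5*b² - 4*b)
(21 + 42)*c(-3 + 0, 5) = (21 + 42)*(-2 + (-3 + 0) - 5*5² - 4*5) = 63*(-2 - 3 - 5*25 - 20) = 63*(-2 - 3 - 125 - 20) = 63*(-150) = -9450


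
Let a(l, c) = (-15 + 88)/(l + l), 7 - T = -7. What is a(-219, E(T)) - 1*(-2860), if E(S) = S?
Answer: 17159/6 ≈ 2859.8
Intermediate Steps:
T = 14 (T = 7 - 1*(-7) = 7 + 7 = 14)
a(l, c) = 73/(2*l) (a(l, c) = 73/((2*l)) = 73*(1/(2*l)) = 73/(2*l))
a(-219, E(T)) - 1*(-2860) = (73/2)/(-219) - 1*(-2860) = (73/2)*(-1/219) + 2860 = -1/6 + 2860 = 17159/6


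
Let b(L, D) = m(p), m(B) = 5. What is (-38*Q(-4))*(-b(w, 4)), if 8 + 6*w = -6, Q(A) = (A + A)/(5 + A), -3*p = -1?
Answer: -1520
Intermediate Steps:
p = 1/3 (p = -1/3*(-1) = 1/3 ≈ 0.33333)
Q(A) = 2*A/(5 + A) (Q(A) = (2*A)/(5 + A) = 2*A/(5 + A))
w = -7/3 (w = -4/3 + (1/6)*(-6) = -4/3 - 1 = -7/3 ≈ -2.3333)
b(L, D) = 5
(-38*Q(-4))*(-b(w, 4)) = (-76*(-4)/(5 - 4))*(-1*5) = -76*(-4)/1*(-5) = -76*(-4)*(-5) = -38*(-8)*(-5) = 304*(-5) = -1520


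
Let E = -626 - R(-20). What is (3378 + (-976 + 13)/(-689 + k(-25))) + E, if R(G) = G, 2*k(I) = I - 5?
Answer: 1952451/704 ≈ 2773.4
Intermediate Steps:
k(I) = -5/2 + I/2 (k(I) = (I - 5)/2 = (-5 + I)/2 = -5/2 + I/2)
E = -606 (E = -626 - 1*(-20) = -626 + 20 = -606)
(3378 + (-976 + 13)/(-689 + k(-25))) + E = (3378 + (-976 + 13)/(-689 + (-5/2 + (½)*(-25)))) - 606 = (3378 - 963/(-689 + (-5/2 - 25/2))) - 606 = (3378 - 963/(-689 - 15)) - 606 = (3378 - 963/(-704)) - 606 = (3378 - 963*(-1/704)) - 606 = (3378 + 963/704) - 606 = 2379075/704 - 606 = 1952451/704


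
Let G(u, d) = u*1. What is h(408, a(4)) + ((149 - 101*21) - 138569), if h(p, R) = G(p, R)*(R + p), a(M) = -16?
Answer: 19395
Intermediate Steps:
G(u, d) = u
h(p, R) = p*(R + p)
h(408, a(4)) + ((149 - 101*21) - 138569) = 408*(-16 + 408) + ((149 - 101*21) - 138569) = 408*392 + ((149 - 2121) - 138569) = 159936 + (-1972 - 138569) = 159936 - 140541 = 19395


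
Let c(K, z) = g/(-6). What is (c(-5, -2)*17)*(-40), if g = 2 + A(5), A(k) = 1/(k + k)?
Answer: 238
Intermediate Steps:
A(k) = 1/(2*k)
g = 21/10 (g = 2 + (1/2)/5 = 2 + (1/2)*(1/5) = 2 + 1/10 = 21/10 ≈ 2.1000)
c(K, z) = -7/20 (c(K, z) = (21/10)/(-6) = (21/10)*(-1/6) = -7/20)
(c(-5, -2)*17)*(-40) = -7/20*17*(-40) = -119/20*(-40) = 238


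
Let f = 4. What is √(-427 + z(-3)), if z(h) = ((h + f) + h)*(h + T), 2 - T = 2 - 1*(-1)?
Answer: I*√419 ≈ 20.469*I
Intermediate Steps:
T = -1 (T = 2 - (2 - 1*(-1)) = 2 - (2 + 1) = 2 - 1*3 = 2 - 3 = -1)
z(h) = (-1 + h)*(4 + 2*h) (z(h) = ((h + 4) + h)*(h - 1) = ((4 + h) + h)*(-1 + h) = (4 + 2*h)*(-1 + h) = (-1 + h)*(4 + 2*h))
√(-427 + z(-3)) = √(-427 + (-4 + 2*(-3) + 2*(-3)²)) = √(-427 + (-4 - 6 + 2*9)) = √(-427 + (-4 - 6 + 18)) = √(-427 + 8) = √(-419) = I*√419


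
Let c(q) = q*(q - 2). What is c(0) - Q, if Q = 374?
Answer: -374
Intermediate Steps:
c(q) = q*(-2 + q)
c(0) - Q = 0*(-2 + 0) - 1*374 = 0*(-2) - 374 = 0 - 374 = -374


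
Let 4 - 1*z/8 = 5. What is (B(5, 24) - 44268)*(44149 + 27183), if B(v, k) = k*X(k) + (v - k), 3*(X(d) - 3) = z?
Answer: -3158509628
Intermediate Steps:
z = -8 (z = 32 - 8*5 = 32 - 40 = -8)
X(d) = ⅓ (X(d) = 3 + (⅓)*(-8) = 3 - 8/3 = ⅓)
B(v, k) = v - 2*k/3 (B(v, k) = k*(⅓) + (v - k) = k/3 + (v - k) = v - 2*k/3)
(B(5, 24) - 44268)*(44149 + 27183) = ((5 - ⅔*24) - 44268)*(44149 + 27183) = ((5 - 16) - 44268)*71332 = (-11 - 44268)*71332 = -44279*71332 = -3158509628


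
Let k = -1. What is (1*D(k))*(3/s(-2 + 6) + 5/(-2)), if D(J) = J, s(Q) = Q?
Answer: 7/4 ≈ 1.7500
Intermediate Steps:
(1*D(k))*(3/s(-2 + 6) + 5/(-2)) = (1*(-1))*(3/(-2 + 6) + 5/(-2)) = -(3/4 + 5*(-1/2)) = -(3*(1/4) - 5/2) = -(3/4 - 5/2) = -1*(-7/4) = 7/4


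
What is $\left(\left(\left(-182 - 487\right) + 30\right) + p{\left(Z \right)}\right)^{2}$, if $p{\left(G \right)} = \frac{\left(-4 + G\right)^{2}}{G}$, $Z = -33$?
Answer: $\frac{504271936}{1089} \approx 4.6306 \cdot 10^{5}$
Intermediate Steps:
$p{\left(G \right)} = \frac{\left(-4 + G\right)^{2}}{G}$
$\left(\left(\left(-182 - 487\right) + 30\right) + p{\left(Z \right)}\right)^{2} = \left(\left(\left(-182 - 487\right) + 30\right) + \frac{\left(-4 - 33\right)^{2}}{-33}\right)^{2} = \left(\left(-669 + 30\right) - \frac{\left(-37\right)^{2}}{33}\right)^{2} = \left(-639 - \frac{1369}{33}\right)^{2} = \left(- \frac{22456}{33}\right)^{2} = \frac{504271936}{1089}$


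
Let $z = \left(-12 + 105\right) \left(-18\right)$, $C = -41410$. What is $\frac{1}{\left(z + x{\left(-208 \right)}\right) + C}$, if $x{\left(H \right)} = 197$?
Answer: $- \frac{1}{42887} \approx -2.3317 \cdot 10^{-5}$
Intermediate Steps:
$z = -1674$ ($z = 93 \left(-18\right) = -1674$)
$\frac{1}{\left(z + x{\left(-208 \right)}\right) + C} = \frac{1}{\left(-1674 + 197\right) - 41410} = \frac{1}{-1477 - 41410} = \frac{1}{-42887} = - \frac{1}{42887}$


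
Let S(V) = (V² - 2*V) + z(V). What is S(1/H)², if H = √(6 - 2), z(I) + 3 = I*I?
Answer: 49/4 ≈ 12.250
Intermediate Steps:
z(I) = -3 + I² (z(I) = -3 + I*I = -3 + I²)
H = 2 (H = √4 = 2)
S(V) = -3 - 2*V + 2*V² (S(V) = (V² - 2*V) + (-3 + V²) = -3 - 2*V + 2*V²)
S(1/H)² = (-3 - 2/2 + 2*(1/2)²)² = (-3 - 2*½ + 2*(½)²)² = (-3 - 1 + 2*(¼))² = (-3 - 1 + ½)² = (-7/2)² = 49/4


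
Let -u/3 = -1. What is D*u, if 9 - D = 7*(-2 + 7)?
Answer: -78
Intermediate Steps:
D = -26 (D = 9 - 7*(-2 + 7) = 9 - 7*5 = 9 - 1*35 = 9 - 35 = -26)
u = 3 (u = -3*(-1) = 3)
D*u = -26*3 = -78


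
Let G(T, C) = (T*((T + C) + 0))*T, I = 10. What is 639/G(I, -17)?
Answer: -639/700 ≈ -0.91286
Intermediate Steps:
G(T, C) = T**2*(C + T) (G(T, C) = (T*((C + T) + 0))*T = (T*(C + T))*T = T**2*(C + T))
639/G(I, -17) = 639/((10**2*(-17 + 10))) = 639/((100*(-7))) = 639/(-700) = 639*(-1/700) = -639/700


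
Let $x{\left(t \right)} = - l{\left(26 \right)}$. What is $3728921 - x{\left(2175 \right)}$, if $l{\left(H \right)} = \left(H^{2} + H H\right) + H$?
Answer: $3730299$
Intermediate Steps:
$l{\left(H \right)} = H + 2 H^{2}$ ($l{\left(H \right)} = \left(H^{2} + H^{2}\right) + H = 2 H^{2} + H = H + 2 H^{2}$)
$x{\left(t \right)} = -1378$ ($x{\left(t \right)} = - 26 \left(1 + 2 \cdot 26\right) = - 26 \left(1 + 52\right) = - 26 \cdot 53 = \left(-1\right) 1378 = -1378$)
$3728921 - x{\left(2175 \right)} = 3728921 - -1378 = 3728921 + 1378 = 3730299$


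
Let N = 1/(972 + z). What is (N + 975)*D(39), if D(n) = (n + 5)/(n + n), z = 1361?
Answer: 50042872/90987 ≈ 550.00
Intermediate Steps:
N = 1/2333 (N = 1/(972 + 1361) = 1/2333 ≈ 0.00042863)
D(n) = (5 + n)/(2*n) (D(n) = (5 + n)/((2*n)) = (5 + n)*(1/(2*n)) = (5 + n)/(2*n))
(N + 975)*D(39) = (1/2333 + 975)*((½)*(5 + 39)/39) = 2274676*((½)*(1/39)*44)/2333 = (2274676/2333)*(22/39) = 50042872/90987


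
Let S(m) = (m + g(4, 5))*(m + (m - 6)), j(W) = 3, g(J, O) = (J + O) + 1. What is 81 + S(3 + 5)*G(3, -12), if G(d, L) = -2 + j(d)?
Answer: 261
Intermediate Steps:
g(J, O) = 1 + J + O
G(d, L) = 1 (G(d, L) = -2 + 3 = 1)
S(m) = (-6 + 2*m)*(10 + m) (S(m) = (m + (1 + 4 + 5))*(m + (m - 6)) = (m + 10)*(m + (-6 + m)) = (10 + m)*(-6 + 2*m) = (-6 + 2*m)*(10 + m))
81 + S(3 + 5)*G(3, -12) = 81 + (-60 + 2*(3 + 5)**2 + 14*(3 + 5))*1 = 81 + (-60 + 2*8**2 + 14*8)*1 = 81 + (-60 + 2*64 + 112)*1 = 81 + (-60 + 128 + 112)*1 = 81 + 180*1 = 81 + 180 = 261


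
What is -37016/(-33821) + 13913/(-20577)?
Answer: 291126659/695934717 ≈ 0.41832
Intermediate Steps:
-37016/(-33821) + 13913/(-20577) = -37016*(-1/33821) + 13913*(-1/20577) = 37016/33821 - 13913/20577 = 291126659/695934717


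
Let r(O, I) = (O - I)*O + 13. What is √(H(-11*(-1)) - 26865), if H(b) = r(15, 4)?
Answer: I*√26687 ≈ 163.36*I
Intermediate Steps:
r(O, I) = 13 + O*(O - I) (r(O, I) = O*(O - I) + 13 = 13 + O*(O - I))
H(b) = 178 (H(b) = 13 + 15² - 1*4*15 = 13 + 225 - 60 = 178)
√(H(-11*(-1)) - 26865) = √(178 - 26865) = √(-26687) = I*√26687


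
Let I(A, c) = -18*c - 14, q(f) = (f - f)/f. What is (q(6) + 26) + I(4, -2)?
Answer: 48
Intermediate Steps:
q(f) = 0 (q(f) = 0/f = 0)
I(A, c) = -14 - 18*c
(q(6) + 26) + I(4, -2) = (0 + 26) + (-14 - 18*(-2)) = 26 + (-14 + 36) = 26 + 22 = 48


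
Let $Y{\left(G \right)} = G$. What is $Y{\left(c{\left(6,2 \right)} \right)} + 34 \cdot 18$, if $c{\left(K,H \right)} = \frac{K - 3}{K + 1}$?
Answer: $\frac{4287}{7} \approx 612.43$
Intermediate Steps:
$c{\left(K,H \right)} = \frac{-3 + K}{1 + K}$
$Y{\left(c{\left(6,2 \right)} \right)} + 34 \cdot 18 = \frac{-3 + 6}{1 + 6} + 34 \cdot 18 = \frac{1}{7} \cdot 3 + 612 = \frac{3}{7} + 612 = \frac{4287}{7}$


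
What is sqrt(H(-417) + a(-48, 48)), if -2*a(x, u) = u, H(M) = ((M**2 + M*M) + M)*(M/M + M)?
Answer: 30*I*sqrt(160558) ≈ 12021.0*I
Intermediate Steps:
H(M) = (1 + M)*(M + 2*M**2) (H(M) = ((M**2 + M**2) + M)*(1 + M) = (2*M**2 + M)*(1 + M) = (M + 2*M**2)*(1 + M) = (1 + M)*(M + 2*M**2))
a(x, u) = -u/2
sqrt(H(-417) + a(-48, 48)) = sqrt(-417*(1 + 2*(-417)**2 + 3*(-417)) - 1/2*48) = sqrt(-417*(1 + 2*173889 - 1251) - 24) = sqrt(-417*(1 + 347778 - 1251) - 24) = sqrt(-417*346528 - 24) = sqrt(-144502176 - 24) = sqrt(-144502200) = 30*I*sqrt(160558)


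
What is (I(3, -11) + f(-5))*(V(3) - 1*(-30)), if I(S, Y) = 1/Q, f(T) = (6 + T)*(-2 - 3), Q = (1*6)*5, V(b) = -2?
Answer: -2086/15 ≈ -139.07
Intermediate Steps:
Q = 30 (Q = 6*5 = 30)
f(T) = -30 - 5*T (f(T) = (6 + T)*(-5) = -30 - 5*T)
I(S, Y) = 1/30
(I(3, -11) + f(-5))*(V(3) - 1*(-30)) = (1/30 + (-30 - 5*(-5)))*(-2 - 1*(-30)) = (1/30 + (-30 + 25))*(-2 + 30) = (1/30 - 5)*28 = -149/30*28 = -2086/15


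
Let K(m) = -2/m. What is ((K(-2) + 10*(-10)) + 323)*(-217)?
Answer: -48608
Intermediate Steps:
((K(-2) + 10*(-10)) + 323)*(-217) = ((-2/(-2) + 10*(-10)) + 323)*(-217) = ((-2*(-½) - 100) + 323)*(-217) = ((1 - 100) + 323)*(-217) = (-99 + 323)*(-217) = 224*(-217) = -48608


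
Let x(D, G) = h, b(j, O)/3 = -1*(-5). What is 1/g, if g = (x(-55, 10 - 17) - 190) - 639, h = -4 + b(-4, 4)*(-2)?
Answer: -1/863 ≈ -0.0011587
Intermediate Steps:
b(j, O) = 15 (b(j, O) = 3*(-1*(-5)) = 3*5 = 15)
h = -34 (h = -4 + 15*(-2) = -4 - 30 = -34)
x(D, G) = -34
g = -863 (g = (-34 - 190) - 639 = -224 - 639 = -863)
1/g = 1/(-863) = -1/863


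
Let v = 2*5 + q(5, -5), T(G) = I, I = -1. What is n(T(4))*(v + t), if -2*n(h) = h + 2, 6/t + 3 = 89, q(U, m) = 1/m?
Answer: -1061/215 ≈ -4.9349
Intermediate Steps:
q(U, m) = 1/m
T(G) = -1
t = 3/43 (t = 6/(-3 + 89) = 6/86 = 6*(1/86) = 3/43 ≈ 0.069767)
n(h) = -1 - h/2 (n(h) = -(h + 2)/2 = -(2 + h)/2 = -1 - h/2)
v = 49/5 (v = 2*5 + 1/(-5) = 10 - 1/5 = 49/5 ≈ 9.8000)
n(T(4))*(v + t) = (-1 - 1/2*(-1))*(49/5 + 3/43) = (-1 + 1/2)*(2122/215) = -1/2*2122/215 = -1061/215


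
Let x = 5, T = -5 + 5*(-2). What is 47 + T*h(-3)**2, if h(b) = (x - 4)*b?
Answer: -88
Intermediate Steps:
T = -15 (T = -5 - 10 = -15)
h(b) = b (h(b) = (5 - 4)*b = 1*b = b)
47 + T*h(-3)**2 = 47 - 15*(-3)**2 = 47 - 15*9 = 47 - 135 = -88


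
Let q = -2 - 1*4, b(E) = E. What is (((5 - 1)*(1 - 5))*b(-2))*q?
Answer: -192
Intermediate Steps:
q = -6 (q = -2 - 4 = -6)
(((5 - 1)*(1 - 5))*b(-2))*q = (((5 - 1)*(1 - 5))*(-2))*(-6) = ((4*(-4))*(-2))*(-6) = -16*(-2)*(-6) = 32*(-6) = -192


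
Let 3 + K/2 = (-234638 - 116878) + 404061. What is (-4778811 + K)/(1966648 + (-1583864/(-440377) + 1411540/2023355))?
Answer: -28720503827244621/12085268297307844 ≈ -2.3765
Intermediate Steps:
K = 105084 (K = -6 + 2*((-234638 - 116878) + 404061) = -6 + 2*(-351516 + 404061) = -6 + 2*52545 = -6 + 105090 = 105084)
(-4778811 + K)/(1966648 + (-1583864/(-440377) + 1411540/2023355)) = (-4778811 + 105084)/(1966648 + (-1583864/(-440377) + 1411540/2023355)) = -4673727/(1966648 + (-1583864*(-1/440377) + 1411540*(1/2023355))) = -4673727/(1966648 + (1583864/440377 + 282308/404671)) = -4673727/(1966648 + 765265778860/178207800967) = -4673727/350472780621927476/178207800967 = -4673727*178207800967/350472780621927476 = -28720503827244621/12085268297307844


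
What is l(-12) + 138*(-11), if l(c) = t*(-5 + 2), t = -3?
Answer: -1509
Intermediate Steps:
l(c) = 9 (l(c) = -3*(-5 + 2) = -3*(-3) = 9)
l(-12) + 138*(-11) = 9 + 138*(-11) = 9 - 1518 = -1509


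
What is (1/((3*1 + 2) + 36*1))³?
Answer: 1/68921 ≈ 1.4509e-5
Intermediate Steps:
(1/((3*1 + 2) + 36*1))³ = (1/((3 + 2) + 36))³ = (1/(5 + 36))³ = (1/41)³ = 1/68921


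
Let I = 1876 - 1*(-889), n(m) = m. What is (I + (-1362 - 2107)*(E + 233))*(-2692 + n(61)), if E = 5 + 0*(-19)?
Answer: 2164936767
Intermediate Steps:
I = 2765 (I = 1876 + 889 = 2765)
E = 5 (E = 5 + 0 = 5)
(I + (-1362 - 2107)*(E + 233))*(-2692 + n(61)) = (2765 + (-1362 - 2107)*(5 + 233))*(-2692 + 61) = (2765 - 3469*238)*(-2631) = (2765 - 825622)*(-2631) = -822857*(-2631) = 2164936767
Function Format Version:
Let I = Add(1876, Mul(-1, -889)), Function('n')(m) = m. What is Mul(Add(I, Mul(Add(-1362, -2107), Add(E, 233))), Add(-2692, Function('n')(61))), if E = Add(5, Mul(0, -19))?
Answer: 2164936767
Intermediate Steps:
I = 2765 (I = Add(1876, 889) = 2765)
E = 5 (E = Add(5, 0) = 5)
Mul(Add(I, Mul(Add(-1362, -2107), Add(E, 233))), Add(-2692, Function('n')(61))) = Mul(Add(2765, Mul(Add(-1362, -2107), Add(5, 233))), Add(-2692, 61)) = Mul(Add(2765, Mul(-3469, 238)), -2631) = Mul(Add(2765, -825622), -2631) = Mul(-822857, -2631) = 2164936767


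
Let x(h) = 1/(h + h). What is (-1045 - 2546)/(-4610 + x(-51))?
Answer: 366282/470221 ≈ 0.77896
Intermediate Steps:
x(h) = 1/(2*h)
(-1045 - 2546)/(-4610 + x(-51)) = (-1045 - 2546)/(-4610 + (½)/(-51)) = -3591/(-4610 + (½)*(-1/51)) = -3591/(-4610 - 1/102) = -3591/(-470221/102) = -3591*(-102/470221) = 366282/470221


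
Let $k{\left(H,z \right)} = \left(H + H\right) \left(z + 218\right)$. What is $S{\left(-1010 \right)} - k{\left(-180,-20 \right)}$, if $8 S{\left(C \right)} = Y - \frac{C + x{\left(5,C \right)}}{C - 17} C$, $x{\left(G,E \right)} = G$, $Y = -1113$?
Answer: $\frac{585508479}{8216} \approx 71264.0$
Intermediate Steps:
$k{\left(H,z \right)} = 2 H \left(218 + z\right)$
$S{\left(C \right)} = - \frac{1113}{8} - \frac{C \left(5 + C\right)}{8 \left(-17 + C\right)}$ ($S{\left(C \right)} = \frac{-1113 - \frac{C + 5}{C - 17} C}{8} = \frac{-1113 - \frac{5 + C}{-17 + C} C}{8} = \frac{-1113 - \frac{C \left(5 + C\right)}{-17 + C}}{8} = - \frac{1113}{8} - \frac{C \left(5 + C\right)}{8 \left(-17 + C\right)}$)
$S{\left(-1010 \right)} - k{\left(-180,-20 \right)} = \frac{18921 - \left(-1010\right)^{2} - -1129180}{8 \left(-17 - 1010\right)} - 2 \left(-180\right) \left(218 - 20\right) = \frac{18921 - 1020100 + 1129180}{8 \left(-1027\right)} - 2 \left(-180\right) 198 = \frac{1}{8} \left(- \frac{1}{1027}\right) \left(18921 - 1020100 + 1129180\right) - -71280 = \frac{1}{8} \left(- \frac{1}{1027}\right) 128001 + 71280 = - \frac{128001}{8216} + 71280 = \frac{585508479}{8216}$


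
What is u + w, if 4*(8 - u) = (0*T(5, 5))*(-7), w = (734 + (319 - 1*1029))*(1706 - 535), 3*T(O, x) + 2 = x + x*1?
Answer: 28112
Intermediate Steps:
T(O, x) = -⅔ + 2*x/3 (T(O, x) = -⅔ + (x + x*1)/3 = -⅔ + (x + x)/3 = -⅔ + (2*x)/3 = -⅔ + 2*x/3)
w = 28104 (w = (734 + (319 - 1029))*1171 = (734 - 710)*1171 = 24*1171 = 28104)
u = 8 (u = 8 - 0*(-⅔ + (⅔)*5)*(-7)/4 = 8 - 0*(-⅔ + 10/3)*(-7)/4 = 8 - 0*(8/3)*(-7)/4 = 8 - 0*(-7) = 8 - ¼*0 = 8 + 0 = 8)
u + w = 8 + 28104 = 28112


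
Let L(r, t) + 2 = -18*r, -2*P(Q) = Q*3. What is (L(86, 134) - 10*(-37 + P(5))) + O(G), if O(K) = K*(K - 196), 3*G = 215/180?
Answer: -13797095/11664 ≈ -1182.9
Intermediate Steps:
P(Q) = -3*Q/2 (P(Q) = -Q*3/2 = -3*Q/2)
L(r, t) = -2 - 18*r
G = 43/108 (G = (215/180)/3 = (215*(1/180))/3 = (1/3)*(43/36) = 43/108 ≈ 0.39815)
O(K) = K*(-196 + K)
(L(86, 134) - 10*(-37 + P(5))) + O(G) = ((-2 - 18*86) - 10*(-37 - 3/2*5)) + 43*(-196 + 43/108)/108 = ((-2 - 1548) - 10*(-37 - 15/2)) + (43/108)*(-21125/108) = (-1550 - 10*(-89/2)) - 908375/11664 = (-1550 + 445) - 908375/11664 = -1105 - 908375/11664 = -13797095/11664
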